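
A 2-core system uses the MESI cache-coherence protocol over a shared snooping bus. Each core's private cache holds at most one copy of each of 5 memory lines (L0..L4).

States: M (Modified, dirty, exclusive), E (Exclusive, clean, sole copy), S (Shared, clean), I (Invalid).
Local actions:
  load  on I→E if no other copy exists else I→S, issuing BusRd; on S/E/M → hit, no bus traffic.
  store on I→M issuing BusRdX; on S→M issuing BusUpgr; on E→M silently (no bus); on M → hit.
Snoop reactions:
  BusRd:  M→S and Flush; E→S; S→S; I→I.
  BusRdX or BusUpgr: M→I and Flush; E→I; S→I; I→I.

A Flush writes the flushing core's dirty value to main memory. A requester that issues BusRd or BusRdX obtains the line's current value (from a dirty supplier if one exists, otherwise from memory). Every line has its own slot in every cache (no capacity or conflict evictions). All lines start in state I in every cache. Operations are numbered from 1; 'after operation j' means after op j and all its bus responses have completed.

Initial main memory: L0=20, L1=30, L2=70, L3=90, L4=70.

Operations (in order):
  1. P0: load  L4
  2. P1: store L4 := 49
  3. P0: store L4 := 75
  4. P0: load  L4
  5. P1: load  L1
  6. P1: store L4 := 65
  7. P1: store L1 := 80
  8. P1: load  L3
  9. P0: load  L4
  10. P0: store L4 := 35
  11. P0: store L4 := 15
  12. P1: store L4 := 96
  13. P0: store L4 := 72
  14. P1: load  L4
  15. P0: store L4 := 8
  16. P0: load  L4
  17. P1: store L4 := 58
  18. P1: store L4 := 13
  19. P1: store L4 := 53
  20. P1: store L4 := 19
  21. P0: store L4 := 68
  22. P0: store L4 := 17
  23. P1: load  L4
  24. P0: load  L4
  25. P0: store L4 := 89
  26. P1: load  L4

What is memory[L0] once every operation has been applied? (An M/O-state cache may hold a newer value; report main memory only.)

step 1: P0: load  L4  ⟶  EI  (L4)  txn=BusRd  M[L4]=70
step 2: P1: store L4 := 49  ⟶  IM  (L4)  txn=BusRdX  M[L4]=70
step 3: P0: store L4 := 75  ⟶  MI  (L4)  txn=BusRdX+Flush  M[L4]=49
step 4: P0: load  L4  ⟶  MI  (L4)  txn=∅  M[L4]=49
step 5: P1: load  L1  ⟶  IE  (L1)  txn=BusRd  M[L1]=30
step 6: P1: store L4 := 65  ⟶  IM  (L4)  txn=BusRdX+Flush  M[L4]=75
step 7: P1: store L1 := 80  ⟶  IM  (L1)  txn=∅  M[L1]=30
step 8: P1: load  L3  ⟶  IE  (L3)  txn=BusRd  M[L3]=90
step 9: P0: load  L4  ⟶  SS  (L4)  txn=BusRd+Flush  M[L4]=65
step 10: P0: store L4 := 35  ⟶  MI  (L4)  txn=BusUpgr  M[L4]=65
step 11: P0: store L4 := 15  ⟶  MI  (L4)  txn=∅  M[L4]=65
step 12: P1: store L4 := 96  ⟶  IM  (L4)  txn=BusRdX+Flush  M[L4]=15
step 13: P0: store L4 := 72  ⟶  MI  (L4)  txn=BusRdX+Flush  M[L4]=96
step 14: P1: load  L4  ⟶  SS  (L4)  txn=BusRd+Flush  M[L4]=72
step 15: P0: store L4 := 8  ⟶  MI  (L4)  txn=BusUpgr  M[L4]=72
step 16: P0: load  L4  ⟶  MI  (L4)  txn=∅  M[L4]=72
step 17: P1: store L4 := 58  ⟶  IM  (L4)  txn=BusRdX+Flush  M[L4]=8
step 18: P1: store L4 := 13  ⟶  IM  (L4)  txn=∅  M[L4]=8
step 19: P1: store L4 := 53  ⟶  IM  (L4)  txn=∅  M[L4]=8
step 20: P1: store L4 := 19  ⟶  IM  (L4)  txn=∅  M[L4]=8
step 21: P0: store L4 := 68  ⟶  MI  (L4)  txn=BusRdX+Flush  M[L4]=19
step 22: P0: store L4 := 17  ⟶  MI  (L4)  txn=∅  M[L4]=19
step 23: P1: load  L4  ⟶  SS  (L4)  txn=BusRd+Flush  M[L4]=17
step 24: P0: load  L4  ⟶  SS  (L4)  txn=∅  M[L4]=17
step 25: P0: store L4 := 89  ⟶  MI  (L4)  txn=BusUpgr  M[L4]=17
step 26: P1: load  L4  ⟶  SS  (L4)  txn=BusRd+Flush  M[L4]=89

memory[L0] = 20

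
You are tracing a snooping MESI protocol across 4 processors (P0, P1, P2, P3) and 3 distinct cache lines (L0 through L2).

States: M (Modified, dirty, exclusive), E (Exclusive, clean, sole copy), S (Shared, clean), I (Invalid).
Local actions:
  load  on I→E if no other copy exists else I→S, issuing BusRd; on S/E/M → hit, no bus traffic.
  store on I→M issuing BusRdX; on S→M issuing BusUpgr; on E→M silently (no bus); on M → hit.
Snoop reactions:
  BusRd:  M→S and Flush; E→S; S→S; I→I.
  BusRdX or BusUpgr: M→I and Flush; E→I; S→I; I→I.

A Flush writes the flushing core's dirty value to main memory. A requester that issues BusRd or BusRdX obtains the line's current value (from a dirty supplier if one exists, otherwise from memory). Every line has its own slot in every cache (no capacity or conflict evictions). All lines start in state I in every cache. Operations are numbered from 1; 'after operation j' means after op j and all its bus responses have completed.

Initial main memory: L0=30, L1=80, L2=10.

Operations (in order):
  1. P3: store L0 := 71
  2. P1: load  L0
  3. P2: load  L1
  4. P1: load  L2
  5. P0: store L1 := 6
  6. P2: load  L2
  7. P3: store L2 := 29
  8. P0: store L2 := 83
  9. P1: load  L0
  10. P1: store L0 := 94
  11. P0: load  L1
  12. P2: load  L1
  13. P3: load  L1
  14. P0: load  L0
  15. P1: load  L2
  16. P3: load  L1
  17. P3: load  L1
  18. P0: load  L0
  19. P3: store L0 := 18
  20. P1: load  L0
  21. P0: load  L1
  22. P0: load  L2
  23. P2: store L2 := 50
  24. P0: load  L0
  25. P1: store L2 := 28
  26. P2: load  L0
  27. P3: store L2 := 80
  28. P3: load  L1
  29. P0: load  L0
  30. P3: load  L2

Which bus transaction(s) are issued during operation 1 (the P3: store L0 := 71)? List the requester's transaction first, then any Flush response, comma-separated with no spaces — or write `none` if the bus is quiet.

1. P3: store L0 := 71  bus=[BusRdX]  L0: P0=I P1=I P2=I P3=M  mem[L0]=30
2. P1: load  L0  bus=[BusRd,Flush]  L0: P0=I P1=S P2=I P3=S  mem[L0]=71
3. P2: load  L1  bus=[BusRd]  L1: P0=I P1=I P2=E P3=I  mem[L1]=80
4. P1: load  L2  bus=[BusRd]  L2: P0=I P1=E P2=I P3=I  mem[L2]=10
5. P0: store L1 := 6  bus=[BusRdX]  L1: P0=M P1=I P2=I P3=I  mem[L1]=80
6. P2: load  L2  bus=[BusRd]  L2: P0=I P1=S P2=S P3=I  mem[L2]=10
7. P3: store L2 := 29  bus=[BusRdX]  L2: P0=I P1=I P2=I P3=M  mem[L2]=10
8. P0: store L2 := 83  bus=[BusRdX,Flush]  L2: P0=M P1=I P2=I P3=I  mem[L2]=29
9. P1: load  L0  bus=[-]  L0: P0=I P1=S P2=I P3=S  mem[L0]=71
10. P1: store L0 := 94  bus=[BusUpgr]  L0: P0=I P1=M P2=I P3=I  mem[L0]=71
11. P0: load  L1  bus=[-]  L1: P0=M P1=I P2=I P3=I  mem[L1]=80
12. P2: load  L1  bus=[BusRd,Flush]  L1: P0=S P1=I P2=S P3=I  mem[L1]=6
13. P3: load  L1  bus=[BusRd]  L1: P0=S P1=I P2=S P3=S  mem[L1]=6
14. P0: load  L0  bus=[BusRd,Flush]  L0: P0=S P1=S P2=I P3=I  mem[L0]=94
15. P1: load  L2  bus=[BusRd,Flush]  L2: P0=S P1=S P2=I P3=I  mem[L2]=83
16. P3: load  L1  bus=[-]  L1: P0=S P1=I P2=S P3=S  mem[L1]=6
17. P3: load  L1  bus=[-]  L1: P0=S P1=I P2=S P3=S  mem[L1]=6
18. P0: load  L0  bus=[-]  L0: P0=S P1=S P2=I P3=I  mem[L0]=94
19. P3: store L0 := 18  bus=[BusRdX]  L0: P0=I P1=I P2=I P3=M  mem[L0]=94
20. P1: load  L0  bus=[BusRd,Flush]  L0: P0=I P1=S P2=I P3=S  mem[L0]=18
21. P0: load  L1  bus=[-]  L1: P0=S P1=I P2=S P3=S  mem[L1]=6
22. P0: load  L2  bus=[-]  L2: P0=S P1=S P2=I P3=I  mem[L2]=83
23. P2: store L2 := 50  bus=[BusRdX]  L2: P0=I P1=I P2=M P3=I  mem[L2]=83
24. P0: load  L0  bus=[BusRd]  L0: P0=S P1=S P2=I P3=S  mem[L0]=18
25. P1: store L2 := 28  bus=[BusRdX,Flush]  L2: P0=I P1=M P2=I P3=I  mem[L2]=50
26. P2: load  L0  bus=[BusRd]  L0: P0=S P1=S P2=S P3=S  mem[L0]=18
27. P3: store L2 := 80  bus=[BusRdX,Flush]  L2: P0=I P1=I P2=I P3=M  mem[L2]=28
28. P3: load  L1  bus=[-]  L1: P0=S P1=I P2=S P3=S  mem[L1]=6
29. P0: load  L0  bus=[-]  L0: P0=S P1=S P2=S P3=S  mem[L0]=18
30. P3: load  L2  bus=[-]  L2: P0=I P1=I P2=I P3=M  mem[L2]=28

bus = BusRdX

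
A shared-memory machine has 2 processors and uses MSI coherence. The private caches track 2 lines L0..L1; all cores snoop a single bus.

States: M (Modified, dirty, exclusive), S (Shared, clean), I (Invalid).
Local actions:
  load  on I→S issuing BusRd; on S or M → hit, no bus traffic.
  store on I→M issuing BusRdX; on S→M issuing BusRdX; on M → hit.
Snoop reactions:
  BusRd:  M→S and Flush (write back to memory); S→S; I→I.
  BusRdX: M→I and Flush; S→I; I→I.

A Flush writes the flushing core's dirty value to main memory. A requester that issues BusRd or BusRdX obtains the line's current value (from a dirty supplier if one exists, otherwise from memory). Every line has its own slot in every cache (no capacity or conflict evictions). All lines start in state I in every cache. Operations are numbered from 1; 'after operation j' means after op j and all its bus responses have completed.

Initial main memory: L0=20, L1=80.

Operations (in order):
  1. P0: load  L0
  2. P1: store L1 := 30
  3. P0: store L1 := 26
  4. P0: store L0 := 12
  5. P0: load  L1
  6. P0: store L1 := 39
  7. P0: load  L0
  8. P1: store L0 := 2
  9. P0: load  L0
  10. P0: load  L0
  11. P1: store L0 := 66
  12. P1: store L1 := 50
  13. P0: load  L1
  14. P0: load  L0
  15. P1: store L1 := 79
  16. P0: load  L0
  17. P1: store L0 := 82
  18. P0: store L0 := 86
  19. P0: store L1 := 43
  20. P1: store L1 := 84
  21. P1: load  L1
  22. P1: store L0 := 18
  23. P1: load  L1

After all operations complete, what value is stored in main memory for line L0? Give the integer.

[1] P0: load  L0 | P0:S(20), P1:I | bus: BusRd
[2] P1: store L1 := 30 | P0:I, P1:M(30) | bus: BusRdX
[3] P0: store L1 := 26 | P0:M(26), P1:I | bus: BusRdX,Flush
[4] P0: store L0 := 12 | P0:M(12), P1:I | bus: BusRdX
[5] P0: load  L1 | P0:M(26), P1:I | bus: none
[6] P0: store L1 := 39 | P0:M(39), P1:I | bus: none
[7] P0: load  L0 | P0:M(12), P1:I | bus: none
[8] P1: store L0 := 2 | P0:I, P1:M(2) | bus: BusRdX,Flush
[9] P0: load  L0 | P0:S(2), P1:S(2) | bus: BusRd,Flush
[10] P0: load  L0 | P0:S(2), P1:S(2) | bus: none
[11] P1: store L0 := 66 | P0:I, P1:M(66) | bus: BusRdX
[12] P1: store L1 := 50 | P0:I, P1:M(50) | bus: BusRdX,Flush
[13] P0: load  L1 | P0:S(50), P1:S(50) | bus: BusRd,Flush
[14] P0: load  L0 | P0:S(66), P1:S(66) | bus: BusRd,Flush
[15] P1: store L1 := 79 | P0:I, P1:M(79) | bus: BusRdX
[16] P0: load  L0 | P0:S(66), P1:S(66) | bus: none
[17] P1: store L0 := 82 | P0:I, P1:M(82) | bus: BusRdX
[18] P0: store L0 := 86 | P0:M(86), P1:I | bus: BusRdX,Flush
[19] P0: store L1 := 43 | P0:M(43), P1:I | bus: BusRdX,Flush
[20] P1: store L1 := 84 | P0:I, P1:M(84) | bus: BusRdX,Flush
[21] P1: load  L1 | P0:I, P1:M(84) | bus: none
[22] P1: store L0 := 18 | P0:I, P1:M(18) | bus: BusRdX,Flush
[23] P1: load  L1 | P0:I, P1:M(84) | bus: none

memory[L0] = 86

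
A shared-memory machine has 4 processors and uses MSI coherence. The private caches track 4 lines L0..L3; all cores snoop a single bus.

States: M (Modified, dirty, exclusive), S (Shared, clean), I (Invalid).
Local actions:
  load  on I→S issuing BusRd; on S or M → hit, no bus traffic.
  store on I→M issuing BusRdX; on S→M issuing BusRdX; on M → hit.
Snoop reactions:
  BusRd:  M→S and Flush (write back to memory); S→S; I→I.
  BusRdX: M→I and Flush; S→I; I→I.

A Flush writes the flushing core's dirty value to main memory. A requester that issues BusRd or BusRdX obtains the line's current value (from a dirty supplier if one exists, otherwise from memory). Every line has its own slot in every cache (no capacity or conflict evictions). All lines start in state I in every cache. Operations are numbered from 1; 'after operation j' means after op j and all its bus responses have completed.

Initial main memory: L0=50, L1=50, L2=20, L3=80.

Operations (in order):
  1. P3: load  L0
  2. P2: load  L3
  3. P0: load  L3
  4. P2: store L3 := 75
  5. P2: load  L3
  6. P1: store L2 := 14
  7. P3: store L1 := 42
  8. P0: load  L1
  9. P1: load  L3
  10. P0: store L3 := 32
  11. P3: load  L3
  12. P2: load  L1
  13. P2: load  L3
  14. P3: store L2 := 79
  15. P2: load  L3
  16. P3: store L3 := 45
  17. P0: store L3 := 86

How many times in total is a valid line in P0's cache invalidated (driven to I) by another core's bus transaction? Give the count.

[1] P3: load  L0 | P0:I, P1:I, P2:I, P3:S(50) | bus: BusRd
[2] P2: load  L3 | P0:I, P1:I, P2:S(80), P3:I | bus: BusRd
[3] P0: load  L3 | P0:S(80), P1:I, P2:S(80), P3:I | bus: BusRd
[4] P2: store L3 := 75 | P0:I, P1:I, P2:M(75), P3:I | bus: BusRdX
[5] P2: load  L3 | P0:I, P1:I, P2:M(75), P3:I | bus: none
[6] P1: store L2 := 14 | P0:I, P1:M(14), P2:I, P3:I | bus: BusRdX
[7] P3: store L1 := 42 | P0:I, P1:I, P2:I, P3:M(42) | bus: BusRdX
[8] P0: load  L1 | P0:S(42), P1:I, P2:I, P3:S(42) | bus: BusRd,Flush
[9] P1: load  L3 | P0:I, P1:S(75), P2:S(75), P3:I | bus: BusRd,Flush
[10] P0: store L3 := 32 | P0:M(32), P1:I, P2:I, P3:I | bus: BusRdX
[11] P3: load  L3 | P0:S(32), P1:I, P2:I, P3:S(32) | bus: BusRd,Flush
[12] P2: load  L1 | P0:S(42), P1:I, P2:S(42), P3:S(42) | bus: BusRd
[13] P2: load  L3 | P0:S(32), P1:I, P2:S(32), P3:S(32) | bus: BusRd
[14] P3: store L2 := 79 | P0:I, P1:I, P2:I, P3:M(79) | bus: BusRdX,Flush
[15] P2: load  L3 | P0:S(32), P1:I, P2:S(32), P3:S(32) | bus: none
[16] P3: store L3 := 45 | P0:I, P1:I, P2:I, P3:M(45) | bus: BusRdX
[17] P0: store L3 := 86 | P0:M(86), P1:I, P2:I, P3:I | bus: BusRdX,Flush

invalidations = 2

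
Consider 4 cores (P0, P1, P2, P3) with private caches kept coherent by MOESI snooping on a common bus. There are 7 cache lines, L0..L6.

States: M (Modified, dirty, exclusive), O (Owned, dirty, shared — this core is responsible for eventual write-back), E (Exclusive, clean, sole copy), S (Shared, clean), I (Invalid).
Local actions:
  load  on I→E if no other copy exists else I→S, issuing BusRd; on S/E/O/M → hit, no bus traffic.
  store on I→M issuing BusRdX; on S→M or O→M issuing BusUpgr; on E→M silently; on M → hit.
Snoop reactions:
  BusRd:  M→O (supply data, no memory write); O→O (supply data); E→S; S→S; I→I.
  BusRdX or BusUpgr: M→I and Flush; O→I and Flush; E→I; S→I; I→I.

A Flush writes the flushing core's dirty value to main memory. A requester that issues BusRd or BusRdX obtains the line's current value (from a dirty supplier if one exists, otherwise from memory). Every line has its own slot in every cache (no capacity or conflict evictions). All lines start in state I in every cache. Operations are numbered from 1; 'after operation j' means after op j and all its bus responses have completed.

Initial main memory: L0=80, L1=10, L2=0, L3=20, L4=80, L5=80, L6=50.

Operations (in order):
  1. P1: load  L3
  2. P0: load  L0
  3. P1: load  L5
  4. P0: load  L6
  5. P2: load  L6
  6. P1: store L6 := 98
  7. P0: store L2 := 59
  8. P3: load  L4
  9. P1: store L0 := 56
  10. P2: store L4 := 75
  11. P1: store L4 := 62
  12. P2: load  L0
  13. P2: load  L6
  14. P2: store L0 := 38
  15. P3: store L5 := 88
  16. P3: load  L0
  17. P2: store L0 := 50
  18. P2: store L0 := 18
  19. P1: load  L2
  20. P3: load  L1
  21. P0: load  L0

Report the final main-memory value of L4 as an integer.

  op1 P1: load  L3 → I/E/I/I on L3; bus BusRd; mem=20
  op2 P0: load  L0 → E/I/I/I on L0; bus BusRd; mem=80
  op3 P1: load  L5 → I/E/I/I on L5; bus BusRd; mem=80
  op4 P0: load  L6 → E/I/I/I on L6; bus BusRd; mem=50
  op5 P2: load  L6 → S/I/S/I on L6; bus BusRd; mem=50
  op6 P1: store L6 := 98 → I/M/I/I on L6; bus BusRdX; mem=50
  op7 P0: store L2 := 59 → M/I/I/I on L2; bus BusRdX; mem=0
  op8 P3: load  L4 → I/I/I/E on L4; bus BusRd; mem=80
  op9 P1: store L0 := 56 → I/M/I/I on L0; bus BusRdX; mem=80
  op10 P2: store L4 := 75 → I/I/M/I on L4; bus BusRdX; mem=80
  op11 P1: store L4 := 62 → I/M/I/I on L4; bus BusRdX Flush; mem=75
  op12 P2: load  L0 → I/O/S/I on L0; bus BusRd; mem=80
  op13 P2: load  L6 → I/O/S/I on L6; bus BusRd; mem=50
  op14 P2: store L0 := 38 → I/I/M/I on L0; bus BusUpgr Flush; mem=56
  op15 P3: store L5 := 88 → I/I/I/M on L5; bus BusRdX; mem=80
  op16 P3: load  L0 → I/I/O/S on L0; bus BusRd; mem=56
  op17 P2: store L0 := 50 → I/I/M/I on L0; bus BusUpgr; mem=56
  op18 P2: store L0 := 18 → I/I/M/I on L0; bus (none); mem=56
  op19 P1: load  L2 → O/S/I/I on L2; bus BusRd; mem=0
  op20 P3: load  L1 → I/I/I/E on L1; bus BusRd; mem=10
  op21 P0: load  L0 → S/I/O/I on L0; bus BusRd; mem=56

memory[L4] = 75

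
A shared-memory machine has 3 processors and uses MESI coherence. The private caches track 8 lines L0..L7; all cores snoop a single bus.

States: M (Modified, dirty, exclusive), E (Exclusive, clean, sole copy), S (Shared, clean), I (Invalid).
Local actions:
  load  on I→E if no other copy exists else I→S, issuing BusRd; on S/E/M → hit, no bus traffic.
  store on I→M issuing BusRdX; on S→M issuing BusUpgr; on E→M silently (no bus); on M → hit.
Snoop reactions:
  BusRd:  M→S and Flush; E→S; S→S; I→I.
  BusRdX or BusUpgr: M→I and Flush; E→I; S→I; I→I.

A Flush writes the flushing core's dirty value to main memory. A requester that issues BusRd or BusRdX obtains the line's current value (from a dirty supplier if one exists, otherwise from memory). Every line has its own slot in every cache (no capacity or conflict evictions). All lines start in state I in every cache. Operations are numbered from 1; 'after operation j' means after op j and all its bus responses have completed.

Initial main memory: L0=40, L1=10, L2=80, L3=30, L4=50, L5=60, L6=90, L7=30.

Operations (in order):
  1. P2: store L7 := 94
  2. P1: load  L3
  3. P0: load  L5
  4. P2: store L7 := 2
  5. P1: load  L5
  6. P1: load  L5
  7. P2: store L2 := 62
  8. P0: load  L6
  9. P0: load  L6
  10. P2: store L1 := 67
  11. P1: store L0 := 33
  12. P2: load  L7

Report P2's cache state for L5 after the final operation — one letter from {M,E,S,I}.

state = I

  op1 P2: store L7 := 94 → I/I/M on L7; bus BusRdX; mem=30
  op2 P1: load  L3 → I/E/I on L3; bus BusRd; mem=30
  op3 P0: load  L5 → E/I/I on L5; bus BusRd; mem=60
  op4 P2: store L7 := 2 → I/I/M on L7; bus (none); mem=30
  op5 P1: load  L5 → S/S/I on L5; bus BusRd; mem=60
  op6 P1: load  L5 → S/S/I on L5; bus (none); mem=60
  op7 P2: store L2 := 62 → I/I/M on L2; bus BusRdX; mem=80
  op8 P0: load  L6 → E/I/I on L6; bus BusRd; mem=90
  op9 P0: load  L6 → E/I/I on L6; bus (none); mem=90
  op10 P2: store L1 := 67 → I/I/M on L1; bus BusRdX; mem=10
  op11 P1: store L0 := 33 → I/M/I on L0; bus BusRdX; mem=40
  op12 P2: load  L7 → I/I/M on L7; bus (none); mem=30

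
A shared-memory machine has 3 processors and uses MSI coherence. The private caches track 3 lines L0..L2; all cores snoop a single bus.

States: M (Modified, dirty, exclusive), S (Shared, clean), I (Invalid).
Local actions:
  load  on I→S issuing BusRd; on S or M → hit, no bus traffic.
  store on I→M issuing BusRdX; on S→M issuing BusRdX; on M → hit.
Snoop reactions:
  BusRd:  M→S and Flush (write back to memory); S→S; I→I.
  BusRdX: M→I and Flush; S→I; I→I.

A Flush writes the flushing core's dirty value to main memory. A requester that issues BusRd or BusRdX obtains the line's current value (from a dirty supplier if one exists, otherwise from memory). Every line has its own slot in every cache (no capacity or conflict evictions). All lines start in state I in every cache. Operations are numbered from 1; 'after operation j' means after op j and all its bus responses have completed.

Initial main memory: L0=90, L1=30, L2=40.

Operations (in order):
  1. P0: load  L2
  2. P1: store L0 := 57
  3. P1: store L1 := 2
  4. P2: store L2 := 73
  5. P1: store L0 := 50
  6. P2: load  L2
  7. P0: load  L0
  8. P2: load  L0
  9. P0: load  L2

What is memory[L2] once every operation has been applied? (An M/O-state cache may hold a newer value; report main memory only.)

memory[L2] = 73

[1] P0: load  L2 | P0:S(40), P1:I, P2:I | bus: BusRd
[2] P1: store L0 := 57 | P0:I, P1:M(57), P2:I | bus: BusRdX
[3] P1: store L1 := 2 | P0:I, P1:M(2), P2:I | bus: BusRdX
[4] P2: store L2 := 73 | P0:I, P1:I, P2:M(73) | bus: BusRdX
[5] P1: store L0 := 50 | P0:I, P1:M(50), P2:I | bus: none
[6] P2: load  L2 | P0:I, P1:I, P2:M(73) | bus: none
[7] P0: load  L0 | P0:S(50), P1:S(50), P2:I | bus: BusRd,Flush
[8] P2: load  L0 | P0:S(50), P1:S(50), P2:S(50) | bus: BusRd
[9] P0: load  L2 | P0:S(73), P1:I, P2:S(73) | bus: BusRd,Flush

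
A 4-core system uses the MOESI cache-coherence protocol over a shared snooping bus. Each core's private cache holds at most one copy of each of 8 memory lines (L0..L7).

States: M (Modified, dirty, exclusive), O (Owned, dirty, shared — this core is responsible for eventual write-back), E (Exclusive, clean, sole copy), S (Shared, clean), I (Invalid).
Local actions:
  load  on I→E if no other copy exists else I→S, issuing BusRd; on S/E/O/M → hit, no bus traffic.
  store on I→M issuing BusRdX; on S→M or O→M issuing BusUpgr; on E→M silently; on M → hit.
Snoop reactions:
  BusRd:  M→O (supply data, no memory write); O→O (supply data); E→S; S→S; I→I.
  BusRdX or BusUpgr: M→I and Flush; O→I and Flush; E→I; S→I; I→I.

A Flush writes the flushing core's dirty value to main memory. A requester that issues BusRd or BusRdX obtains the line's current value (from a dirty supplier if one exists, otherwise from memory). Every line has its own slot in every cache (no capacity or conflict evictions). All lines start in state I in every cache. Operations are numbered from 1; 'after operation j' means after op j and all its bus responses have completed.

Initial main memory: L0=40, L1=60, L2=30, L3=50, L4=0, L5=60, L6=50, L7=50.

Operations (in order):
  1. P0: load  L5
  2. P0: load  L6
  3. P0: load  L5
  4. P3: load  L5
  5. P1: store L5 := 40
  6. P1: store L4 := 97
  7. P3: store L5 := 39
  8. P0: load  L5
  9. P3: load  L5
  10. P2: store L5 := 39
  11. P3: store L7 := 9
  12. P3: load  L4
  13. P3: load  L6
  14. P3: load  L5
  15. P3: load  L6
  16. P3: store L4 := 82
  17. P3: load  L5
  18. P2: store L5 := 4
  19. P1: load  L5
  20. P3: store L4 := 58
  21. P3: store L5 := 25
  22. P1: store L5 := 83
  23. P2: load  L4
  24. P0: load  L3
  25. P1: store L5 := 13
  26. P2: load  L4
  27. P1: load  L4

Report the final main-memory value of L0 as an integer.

1. P0: load  L5  bus=[BusRd]  L5: P0=E P1=I P2=I P3=I  mem[L5]=60
2. P0: load  L6  bus=[BusRd]  L6: P0=E P1=I P2=I P3=I  mem[L6]=50
3. P0: load  L5  bus=[-]  L5: P0=E P1=I P2=I P3=I  mem[L5]=60
4. P3: load  L5  bus=[BusRd]  L5: P0=S P1=I P2=I P3=S  mem[L5]=60
5. P1: store L5 := 40  bus=[BusRdX]  L5: P0=I P1=M P2=I P3=I  mem[L5]=60
6. P1: store L4 := 97  bus=[BusRdX]  L4: P0=I P1=M P2=I P3=I  mem[L4]=0
7. P3: store L5 := 39  bus=[BusRdX,Flush]  L5: P0=I P1=I P2=I P3=M  mem[L5]=40
8. P0: load  L5  bus=[BusRd]  L5: P0=S P1=I P2=I P3=O  mem[L5]=40
9. P3: load  L5  bus=[-]  L5: P0=S P1=I P2=I P3=O  mem[L5]=40
10. P2: store L5 := 39  bus=[BusRdX,Flush]  L5: P0=I P1=I P2=M P3=I  mem[L5]=39
11. P3: store L7 := 9  bus=[BusRdX]  L7: P0=I P1=I P2=I P3=M  mem[L7]=50
12. P3: load  L4  bus=[BusRd]  L4: P0=I P1=O P2=I P3=S  mem[L4]=0
13. P3: load  L6  bus=[BusRd]  L6: P0=S P1=I P2=I P3=S  mem[L6]=50
14. P3: load  L5  bus=[BusRd]  L5: P0=I P1=I P2=O P3=S  mem[L5]=39
15. P3: load  L6  bus=[-]  L6: P0=S P1=I P2=I P3=S  mem[L6]=50
16. P3: store L4 := 82  bus=[BusUpgr,Flush]  L4: P0=I P1=I P2=I P3=M  mem[L4]=97
17. P3: load  L5  bus=[-]  L5: P0=I P1=I P2=O P3=S  mem[L5]=39
18. P2: store L5 := 4  bus=[BusUpgr]  L5: P0=I P1=I P2=M P3=I  mem[L5]=39
19. P1: load  L5  bus=[BusRd]  L5: P0=I P1=S P2=O P3=I  mem[L5]=39
20. P3: store L4 := 58  bus=[-]  L4: P0=I P1=I P2=I P3=M  mem[L4]=97
21. P3: store L5 := 25  bus=[BusRdX,Flush]  L5: P0=I P1=I P2=I P3=M  mem[L5]=4
22. P1: store L5 := 83  bus=[BusRdX,Flush]  L5: P0=I P1=M P2=I P3=I  mem[L5]=25
23. P2: load  L4  bus=[BusRd]  L4: P0=I P1=I P2=S P3=O  mem[L4]=97
24. P0: load  L3  bus=[BusRd]  L3: P0=E P1=I P2=I P3=I  mem[L3]=50
25. P1: store L5 := 13  bus=[-]  L5: P0=I P1=M P2=I P3=I  mem[L5]=25
26. P2: load  L4  bus=[-]  L4: P0=I P1=I P2=S P3=O  mem[L4]=97
27. P1: load  L4  bus=[BusRd]  L4: P0=I P1=S P2=S P3=O  mem[L4]=97

memory[L0] = 40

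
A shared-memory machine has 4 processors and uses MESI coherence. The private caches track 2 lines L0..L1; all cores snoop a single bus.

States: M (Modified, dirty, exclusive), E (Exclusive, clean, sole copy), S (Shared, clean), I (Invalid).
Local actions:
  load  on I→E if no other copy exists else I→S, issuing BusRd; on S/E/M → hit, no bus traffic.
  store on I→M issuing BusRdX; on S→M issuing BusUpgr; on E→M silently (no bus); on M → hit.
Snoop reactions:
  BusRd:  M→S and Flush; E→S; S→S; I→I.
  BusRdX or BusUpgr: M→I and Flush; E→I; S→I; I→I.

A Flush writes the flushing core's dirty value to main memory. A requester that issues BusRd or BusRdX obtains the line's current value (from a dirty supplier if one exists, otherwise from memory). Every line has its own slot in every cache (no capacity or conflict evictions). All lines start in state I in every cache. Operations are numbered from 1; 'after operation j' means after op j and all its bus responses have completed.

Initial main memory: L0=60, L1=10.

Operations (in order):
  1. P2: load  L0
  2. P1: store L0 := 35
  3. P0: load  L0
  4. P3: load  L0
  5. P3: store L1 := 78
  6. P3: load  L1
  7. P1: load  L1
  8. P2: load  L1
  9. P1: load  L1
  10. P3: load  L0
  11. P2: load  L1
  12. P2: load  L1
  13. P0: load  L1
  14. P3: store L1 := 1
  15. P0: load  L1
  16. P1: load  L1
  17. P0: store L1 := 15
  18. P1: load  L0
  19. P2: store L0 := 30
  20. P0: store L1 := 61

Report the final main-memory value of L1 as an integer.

memory[L1] = 1

step 1: P2: load  L0  ⟶  IIEI  (L0)  txn=BusRd  M[L0]=60
step 2: P1: store L0 := 35  ⟶  IMII  (L0)  txn=BusRdX  M[L0]=60
step 3: P0: load  L0  ⟶  SSII  (L0)  txn=BusRd+Flush  M[L0]=35
step 4: P3: load  L0  ⟶  SSIS  (L0)  txn=BusRd  M[L0]=35
step 5: P3: store L1 := 78  ⟶  IIIM  (L1)  txn=BusRdX  M[L1]=10
step 6: P3: load  L1  ⟶  IIIM  (L1)  txn=∅  M[L1]=10
step 7: P1: load  L1  ⟶  ISIS  (L1)  txn=BusRd+Flush  M[L1]=78
step 8: P2: load  L1  ⟶  ISSS  (L1)  txn=BusRd  M[L1]=78
step 9: P1: load  L1  ⟶  ISSS  (L1)  txn=∅  M[L1]=78
step 10: P3: load  L0  ⟶  SSIS  (L0)  txn=∅  M[L0]=35
step 11: P2: load  L1  ⟶  ISSS  (L1)  txn=∅  M[L1]=78
step 12: P2: load  L1  ⟶  ISSS  (L1)  txn=∅  M[L1]=78
step 13: P0: load  L1  ⟶  SSSS  (L1)  txn=BusRd  M[L1]=78
step 14: P3: store L1 := 1  ⟶  IIIM  (L1)  txn=BusUpgr  M[L1]=78
step 15: P0: load  L1  ⟶  SIIS  (L1)  txn=BusRd+Flush  M[L1]=1
step 16: P1: load  L1  ⟶  SSIS  (L1)  txn=BusRd  M[L1]=1
step 17: P0: store L1 := 15  ⟶  MIII  (L1)  txn=BusUpgr  M[L1]=1
step 18: P1: load  L0  ⟶  SSIS  (L0)  txn=∅  M[L0]=35
step 19: P2: store L0 := 30  ⟶  IIMI  (L0)  txn=BusRdX  M[L0]=35
step 20: P0: store L1 := 61  ⟶  MIII  (L1)  txn=∅  M[L1]=1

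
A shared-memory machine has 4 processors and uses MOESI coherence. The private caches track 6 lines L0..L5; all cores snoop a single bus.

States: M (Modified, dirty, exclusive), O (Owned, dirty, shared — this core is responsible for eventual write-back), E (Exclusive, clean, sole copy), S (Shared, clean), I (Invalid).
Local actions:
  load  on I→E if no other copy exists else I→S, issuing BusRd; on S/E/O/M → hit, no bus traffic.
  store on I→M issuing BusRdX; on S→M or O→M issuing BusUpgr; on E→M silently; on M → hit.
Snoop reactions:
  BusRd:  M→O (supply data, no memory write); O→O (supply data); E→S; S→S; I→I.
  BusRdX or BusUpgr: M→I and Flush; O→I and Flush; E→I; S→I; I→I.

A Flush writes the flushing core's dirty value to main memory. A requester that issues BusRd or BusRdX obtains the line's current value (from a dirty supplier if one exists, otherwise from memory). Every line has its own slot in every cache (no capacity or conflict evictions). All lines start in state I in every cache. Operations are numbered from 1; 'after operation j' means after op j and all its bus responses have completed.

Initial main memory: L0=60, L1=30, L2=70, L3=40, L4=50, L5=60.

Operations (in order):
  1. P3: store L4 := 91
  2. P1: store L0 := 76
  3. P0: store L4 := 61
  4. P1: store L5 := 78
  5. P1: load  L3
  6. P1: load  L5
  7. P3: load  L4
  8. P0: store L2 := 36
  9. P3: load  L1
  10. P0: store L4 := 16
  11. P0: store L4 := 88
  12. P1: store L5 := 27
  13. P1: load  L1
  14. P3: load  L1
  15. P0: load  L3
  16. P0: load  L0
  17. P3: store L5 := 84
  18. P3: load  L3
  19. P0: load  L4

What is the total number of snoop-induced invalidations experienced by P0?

  op1 P3: store L4 := 91 → I/I/I/M on L4; bus BusRdX; mem=50
  op2 P1: store L0 := 76 → I/M/I/I on L0; bus BusRdX; mem=60
  op3 P0: store L4 := 61 → M/I/I/I on L4; bus BusRdX Flush; mem=91
  op4 P1: store L5 := 78 → I/M/I/I on L5; bus BusRdX; mem=60
  op5 P1: load  L3 → I/E/I/I on L3; bus BusRd; mem=40
  op6 P1: load  L5 → I/M/I/I on L5; bus (none); mem=60
  op7 P3: load  L4 → O/I/I/S on L4; bus BusRd; mem=91
  op8 P0: store L2 := 36 → M/I/I/I on L2; bus BusRdX; mem=70
  op9 P3: load  L1 → I/I/I/E on L1; bus BusRd; mem=30
  op10 P0: store L4 := 16 → M/I/I/I on L4; bus BusUpgr; mem=91
  op11 P0: store L4 := 88 → M/I/I/I on L4; bus (none); mem=91
  op12 P1: store L5 := 27 → I/M/I/I on L5; bus (none); mem=60
  op13 P1: load  L1 → I/S/I/S on L1; bus BusRd; mem=30
  op14 P3: load  L1 → I/S/I/S on L1; bus (none); mem=30
  op15 P0: load  L3 → S/S/I/I on L3; bus BusRd; mem=40
  op16 P0: load  L0 → S/O/I/I on L0; bus BusRd; mem=60
  op17 P3: store L5 := 84 → I/I/I/M on L5; bus BusRdX Flush; mem=27
  op18 P3: load  L3 → S/S/I/S on L3; bus BusRd; mem=40
  op19 P0: load  L4 → M/I/I/I on L4; bus (none); mem=91

invalidations = 0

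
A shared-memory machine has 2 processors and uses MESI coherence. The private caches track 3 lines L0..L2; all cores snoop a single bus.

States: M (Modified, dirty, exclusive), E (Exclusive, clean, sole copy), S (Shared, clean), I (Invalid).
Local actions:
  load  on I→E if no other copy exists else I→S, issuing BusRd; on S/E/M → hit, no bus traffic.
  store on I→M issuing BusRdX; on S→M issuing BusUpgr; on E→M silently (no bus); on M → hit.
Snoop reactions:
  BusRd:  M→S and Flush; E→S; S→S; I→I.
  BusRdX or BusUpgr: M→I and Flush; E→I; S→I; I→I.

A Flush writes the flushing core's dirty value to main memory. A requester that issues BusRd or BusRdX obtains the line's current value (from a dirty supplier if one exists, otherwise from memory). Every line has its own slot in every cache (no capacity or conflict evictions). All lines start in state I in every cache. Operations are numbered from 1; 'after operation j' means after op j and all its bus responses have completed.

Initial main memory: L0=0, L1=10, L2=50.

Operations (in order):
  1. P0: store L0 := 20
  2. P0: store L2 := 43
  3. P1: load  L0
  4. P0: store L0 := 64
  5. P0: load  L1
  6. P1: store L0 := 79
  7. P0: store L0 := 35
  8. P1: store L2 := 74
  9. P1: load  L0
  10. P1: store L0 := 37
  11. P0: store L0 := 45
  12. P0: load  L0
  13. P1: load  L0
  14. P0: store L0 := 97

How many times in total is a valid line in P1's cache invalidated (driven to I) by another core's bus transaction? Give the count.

invalidations = 4

[1] P0: store L0 := 20 | P0:M(20), P1:I | bus: BusRdX
[2] P0: store L2 := 43 | P0:M(43), P1:I | bus: BusRdX
[3] P1: load  L0 | P0:S(20), P1:S(20) | bus: BusRd,Flush
[4] P0: store L0 := 64 | P0:M(64), P1:I | bus: BusUpgr
[5] P0: load  L1 | P0:E(10), P1:I | bus: BusRd
[6] P1: store L0 := 79 | P0:I, P1:M(79) | bus: BusRdX,Flush
[7] P0: store L0 := 35 | P0:M(35), P1:I | bus: BusRdX,Flush
[8] P1: store L2 := 74 | P0:I, P1:M(74) | bus: BusRdX,Flush
[9] P1: load  L0 | P0:S(35), P1:S(35) | bus: BusRd,Flush
[10] P1: store L0 := 37 | P0:I, P1:M(37) | bus: BusUpgr
[11] P0: store L0 := 45 | P0:M(45), P1:I | bus: BusRdX,Flush
[12] P0: load  L0 | P0:M(45), P1:I | bus: none
[13] P1: load  L0 | P0:S(45), P1:S(45) | bus: BusRd,Flush
[14] P0: store L0 := 97 | P0:M(97), P1:I | bus: BusUpgr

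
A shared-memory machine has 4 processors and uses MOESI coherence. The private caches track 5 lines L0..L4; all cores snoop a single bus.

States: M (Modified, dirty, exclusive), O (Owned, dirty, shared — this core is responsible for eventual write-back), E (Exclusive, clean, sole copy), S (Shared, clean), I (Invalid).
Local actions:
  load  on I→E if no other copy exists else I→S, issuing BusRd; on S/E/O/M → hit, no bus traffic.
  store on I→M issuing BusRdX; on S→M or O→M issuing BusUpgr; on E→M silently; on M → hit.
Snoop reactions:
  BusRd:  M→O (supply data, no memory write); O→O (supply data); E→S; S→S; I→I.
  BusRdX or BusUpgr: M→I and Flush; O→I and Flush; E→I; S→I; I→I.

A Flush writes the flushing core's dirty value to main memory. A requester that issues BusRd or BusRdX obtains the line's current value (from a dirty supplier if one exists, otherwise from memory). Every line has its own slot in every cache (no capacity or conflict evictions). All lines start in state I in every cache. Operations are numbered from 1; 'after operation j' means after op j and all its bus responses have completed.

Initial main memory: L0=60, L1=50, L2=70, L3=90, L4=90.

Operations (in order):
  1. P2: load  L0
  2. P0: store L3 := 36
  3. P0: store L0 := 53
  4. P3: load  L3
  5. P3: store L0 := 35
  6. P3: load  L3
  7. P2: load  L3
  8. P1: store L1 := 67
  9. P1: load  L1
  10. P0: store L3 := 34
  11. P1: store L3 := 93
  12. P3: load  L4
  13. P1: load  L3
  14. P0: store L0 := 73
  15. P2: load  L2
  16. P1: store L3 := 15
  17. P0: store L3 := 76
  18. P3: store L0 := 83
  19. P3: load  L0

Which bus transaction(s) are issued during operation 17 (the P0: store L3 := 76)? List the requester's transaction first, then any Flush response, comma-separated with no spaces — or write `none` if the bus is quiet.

bus = BusRdX,Flush

[1] P2: load  L0 | P0:I, P1:I, P2:E(60), P3:I | bus: BusRd
[2] P0: store L3 := 36 | P0:M(36), P1:I, P2:I, P3:I | bus: BusRdX
[3] P0: store L0 := 53 | P0:M(53), P1:I, P2:I, P3:I | bus: BusRdX
[4] P3: load  L3 | P0:O(36), P1:I, P2:I, P3:S(36) | bus: BusRd
[5] P3: store L0 := 35 | P0:I, P1:I, P2:I, P3:M(35) | bus: BusRdX,Flush
[6] P3: load  L3 | P0:O(36), P1:I, P2:I, P3:S(36) | bus: none
[7] P2: load  L3 | P0:O(36), P1:I, P2:S(36), P3:S(36) | bus: BusRd
[8] P1: store L1 := 67 | P0:I, P1:M(67), P2:I, P3:I | bus: BusRdX
[9] P1: load  L1 | P0:I, P1:M(67), P2:I, P3:I | bus: none
[10] P0: store L3 := 34 | P0:M(34), P1:I, P2:I, P3:I | bus: BusUpgr
[11] P1: store L3 := 93 | P0:I, P1:M(93), P2:I, P3:I | bus: BusRdX,Flush
[12] P3: load  L4 | P0:I, P1:I, P2:I, P3:E(90) | bus: BusRd
[13] P1: load  L3 | P0:I, P1:M(93), P2:I, P3:I | bus: none
[14] P0: store L0 := 73 | P0:M(73), P1:I, P2:I, P3:I | bus: BusRdX,Flush
[15] P2: load  L2 | P0:I, P1:I, P2:E(70), P3:I | bus: BusRd
[16] P1: store L3 := 15 | P0:I, P1:M(15), P2:I, P3:I | bus: none
[17] P0: store L3 := 76 | P0:M(76), P1:I, P2:I, P3:I | bus: BusRdX,Flush
[18] P3: store L0 := 83 | P0:I, P1:I, P2:I, P3:M(83) | bus: BusRdX,Flush
[19] P3: load  L0 | P0:I, P1:I, P2:I, P3:M(83) | bus: none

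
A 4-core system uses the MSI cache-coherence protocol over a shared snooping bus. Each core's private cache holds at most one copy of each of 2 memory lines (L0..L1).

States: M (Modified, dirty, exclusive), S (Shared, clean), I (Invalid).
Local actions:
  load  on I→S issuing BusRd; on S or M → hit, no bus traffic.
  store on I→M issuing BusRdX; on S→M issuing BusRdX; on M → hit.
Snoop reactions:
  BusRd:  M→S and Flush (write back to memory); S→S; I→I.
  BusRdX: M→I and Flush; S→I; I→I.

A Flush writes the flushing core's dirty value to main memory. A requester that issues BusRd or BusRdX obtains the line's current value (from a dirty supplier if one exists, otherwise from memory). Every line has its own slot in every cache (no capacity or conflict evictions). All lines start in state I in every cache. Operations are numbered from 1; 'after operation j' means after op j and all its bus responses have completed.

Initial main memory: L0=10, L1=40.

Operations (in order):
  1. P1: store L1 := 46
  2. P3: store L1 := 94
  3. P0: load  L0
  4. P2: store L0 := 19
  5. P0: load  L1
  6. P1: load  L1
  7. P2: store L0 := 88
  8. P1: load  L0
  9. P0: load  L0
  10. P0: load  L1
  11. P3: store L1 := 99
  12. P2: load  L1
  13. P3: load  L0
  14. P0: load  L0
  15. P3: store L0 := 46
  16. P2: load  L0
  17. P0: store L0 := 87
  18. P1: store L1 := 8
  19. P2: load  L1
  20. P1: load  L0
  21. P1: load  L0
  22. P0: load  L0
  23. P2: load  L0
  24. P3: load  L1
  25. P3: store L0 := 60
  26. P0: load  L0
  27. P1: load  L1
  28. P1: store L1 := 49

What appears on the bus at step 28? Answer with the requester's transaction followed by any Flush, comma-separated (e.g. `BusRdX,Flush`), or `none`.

bus = BusRdX

step 1: P1: store L1 := 46  ⟶  IMII  (L1)  txn=BusRdX  M[L1]=40
step 2: P3: store L1 := 94  ⟶  IIIM  (L1)  txn=BusRdX+Flush  M[L1]=46
step 3: P0: load  L0  ⟶  SIII  (L0)  txn=BusRd  M[L0]=10
step 4: P2: store L0 := 19  ⟶  IIMI  (L0)  txn=BusRdX  M[L0]=10
step 5: P0: load  L1  ⟶  SIIS  (L1)  txn=BusRd+Flush  M[L1]=94
step 6: P1: load  L1  ⟶  SSIS  (L1)  txn=BusRd  M[L1]=94
step 7: P2: store L0 := 88  ⟶  IIMI  (L0)  txn=∅  M[L0]=10
step 8: P1: load  L0  ⟶  ISSI  (L0)  txn=BusRd+Flush  M[L0]=88
step 9: P0: load  L0  ⟶  SSSI  (L0)  txn=BusRd  M[L0]=88
step 10: P0: load  L1  ⟶  SSIS  (L1)  txn=∅  M[L1]=94
step 11: P3: store L1 := 99  ⟶  IIIM  (L1)  txn=BusRdX  M[L1]=94
step 12: P2: load  L1  ⟶  IISS  (L1)  txn=BusRd+Flush  M[L1]=99
step 13: P3: load  L0  ⟶  SSSS  (L0)  txn=BusRd  M[L0]=88
step 14: P0: load  L0  ⟶  SSSS  (L0)  txn=∅  M[L0]=88
step 15: P3: store L0 := 46  ⟶  IIIM  (L0)  txn=BusRdX  M[L0]=88
step 16: P2: load  L0  ⟶  IISS  (L0)  txn=BusRd+Flush  M[L0]=46
step 17: P0: store L0 := 87  ⟶  MIII  (L0)  txn=BusRdX  M[L0]=46
step 18: P1: store L1 := 8  ⟶  IMII  (L1)  txn=BusRdX  M[L1]=99
step 19: P2: load  L1  ⟶  ISSI  (L1)  txn=BusRd+Flush  M[L1]=8
step 20: P1: load  L0  ⟶  SSII  (L0)  txn=BusRd+Flush  M[L0]=87
step 21: P1: load  L0  ⟶  SSII  (L0)  txn=∅  M[L0]=87
step 22: P0: load  L0  ⟶  SSII  (L0)  txn=∅  M[L0]=87
step 23: P2: load  L0  ⟶  SSSI  (L0)  txn=BusRd  M[L0]=87
step 24: P3: load  L1  ⟶  ISSS  (L1)  txn=BusRd  M[L1]=8
step 25: P3: store L0 := 60  ⟶  IIIM  (L0)  txn=BusRdX  M[L0]=87
step 26: P0: load  L0  ⟶  SIIS  (L0)  txn=BusRd+Flush  M[L0]=60
step 27: P1: load  L1  ⟶  ISSS  (L1)  txn=∅  M[L1]=8
step 28: P1: store L1 := 49  ⟶  IMII  (L1)  txn=BusRdX  M[L1]=8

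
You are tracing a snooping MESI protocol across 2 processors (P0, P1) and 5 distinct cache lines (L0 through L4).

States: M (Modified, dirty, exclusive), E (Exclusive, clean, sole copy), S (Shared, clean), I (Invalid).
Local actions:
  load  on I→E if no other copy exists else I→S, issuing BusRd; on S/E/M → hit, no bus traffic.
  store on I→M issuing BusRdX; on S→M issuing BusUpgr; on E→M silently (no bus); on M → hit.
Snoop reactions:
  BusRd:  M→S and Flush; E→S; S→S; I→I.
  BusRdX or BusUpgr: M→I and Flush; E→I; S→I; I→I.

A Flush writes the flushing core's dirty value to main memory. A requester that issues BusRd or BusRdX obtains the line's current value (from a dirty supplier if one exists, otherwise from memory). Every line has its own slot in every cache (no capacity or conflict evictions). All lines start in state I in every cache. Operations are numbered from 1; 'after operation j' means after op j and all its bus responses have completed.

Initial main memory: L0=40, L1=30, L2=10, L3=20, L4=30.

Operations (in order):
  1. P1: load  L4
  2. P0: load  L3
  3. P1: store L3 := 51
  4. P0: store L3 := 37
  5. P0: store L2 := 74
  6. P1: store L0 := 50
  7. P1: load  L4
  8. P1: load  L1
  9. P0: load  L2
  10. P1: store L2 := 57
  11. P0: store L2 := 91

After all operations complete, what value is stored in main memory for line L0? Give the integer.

[1] P1: load  L4 | P0:I, P1:E(30) | bus: BusRd
[2] P0: load  L3 | P0:E(20), P1:I | bus: BusRd
[3] P1: store L3 := 51 | P0:I, P1:M(51) | bus: BusRdX
[4] P0: store L3 := 37 | P0:M(37), P1:I | bus: BusRdX,Flush
[5] P0: store L2 := 74 | P0:M(74), P1:I | bus: BusRdX
[6] P1: store L0 := 50 | P0:I, P1:M(50) | bus: BusRdX
[7] P1: load  L4 | P0:I, P1:E(30) | bus: none
[8] P1: load  L1 | P0:I, P1:E(30) | bus: BusRd
[9] P0: load  L2 | P0:M(74), P1:I | bus: none
[10] P1: store L2 := 57 | P0:I, P1:M(57) | bus: BusRdX,Flush
[11] P0: store L2 := 91 | P0:M(91), P1:I | bus: BusRdX,Flush

memory[L0] = 40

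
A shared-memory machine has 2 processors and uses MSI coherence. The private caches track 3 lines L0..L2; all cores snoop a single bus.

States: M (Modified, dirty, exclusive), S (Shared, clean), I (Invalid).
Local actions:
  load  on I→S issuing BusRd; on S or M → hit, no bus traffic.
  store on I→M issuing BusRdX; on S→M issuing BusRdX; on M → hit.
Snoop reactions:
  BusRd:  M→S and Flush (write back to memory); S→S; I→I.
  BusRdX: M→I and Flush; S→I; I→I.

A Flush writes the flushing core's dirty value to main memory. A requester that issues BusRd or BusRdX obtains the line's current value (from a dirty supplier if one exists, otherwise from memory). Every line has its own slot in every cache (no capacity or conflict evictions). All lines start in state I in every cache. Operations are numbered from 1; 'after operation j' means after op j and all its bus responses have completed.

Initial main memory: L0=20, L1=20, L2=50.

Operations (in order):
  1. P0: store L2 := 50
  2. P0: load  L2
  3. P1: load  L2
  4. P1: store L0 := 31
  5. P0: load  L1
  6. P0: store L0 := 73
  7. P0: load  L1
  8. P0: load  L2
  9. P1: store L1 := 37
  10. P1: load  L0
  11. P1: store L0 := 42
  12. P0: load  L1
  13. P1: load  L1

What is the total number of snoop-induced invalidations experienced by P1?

invalidations = 1

step 1: P0: store L2 := 50  ⟶  MI  (L2)  txn=BusRdX  M[L2]=50
step 2: P0: load  L2  ⟶  MI  (L2)  txn=∅  M[L2]=50
step 3: P1: load  L2  ⟶  SS  (L2)  txn=BusRd+Flush  M[L2]=50
step 4: P1: store L0 := 31  ⟶  IM  (L0)  txn=BusRdX  M[L0]=20
step 5: P0: load  L1  ⟶  SI  (L1)  txn=BusRd  M[L1]=20
step 6: P0: store L0 := 73  ⟶  MI  (L0)  txn=BusRdX+Flush  M[L0]=31
step 7: P0: load  L1  ⟶  SI  (L1)  txn=∅  M[L1]=20
step 8: P0: load  L2  ⟶  SS  (L2)  txn=∅  M[L2]=50
step 9: P1: store L1 := 37  ⟶  IM  (L1)  txn=BusRdX  M[L1]=20
step 10: P1: load  L0  ⟶  SS  (L0)  txn=BusRd+Flush  M[L0]=73
step 11: P1: store L0 := 42  ⟶  IM  (L0)  txn=BusRdX  M[L0]=73
step 12: P0: load  L1  ⟶  SS  (L1)  txn=BusRd+Flush  M[L1]=37
step 13: P1: load  L1  ⟶  SS  (L1)  txn=∅  M[L1]=37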